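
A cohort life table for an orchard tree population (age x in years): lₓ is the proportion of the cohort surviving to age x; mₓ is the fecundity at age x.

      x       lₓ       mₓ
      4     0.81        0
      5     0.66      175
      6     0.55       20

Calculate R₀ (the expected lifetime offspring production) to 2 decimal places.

126.50

R₀ = Σ lₓ mₓ:
  age 4: 0.81 × 0 = 0.0000
  age 5: 0.66 × 175 = 115.5000
  age 6: 0.55 × 20 = 11.0000
R₀ = 0.0000 + 115.5000 + 11.0000 = 126.5000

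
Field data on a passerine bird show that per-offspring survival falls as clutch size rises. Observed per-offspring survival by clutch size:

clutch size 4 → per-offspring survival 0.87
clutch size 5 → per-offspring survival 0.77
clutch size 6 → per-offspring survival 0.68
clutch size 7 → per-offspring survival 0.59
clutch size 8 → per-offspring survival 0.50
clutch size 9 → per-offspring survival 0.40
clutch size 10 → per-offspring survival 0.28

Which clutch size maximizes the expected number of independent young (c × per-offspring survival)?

7

Expected independent young = c × s(c):
  c=4: 4 × 0.87 = 3.480
  c=5: 5 × 0.77 = 3.850
  c=6: 6 × 0.68 = 4.080
  c=7: 7 × 0.59 = 4.130
  c=8: 8 × 0.50 = 4.000
  c=9: 9 × 0.40 = 3.600
  c=10: 10 × 0.28 = 2.800
Maximum at c = 7 (4.130 independent young).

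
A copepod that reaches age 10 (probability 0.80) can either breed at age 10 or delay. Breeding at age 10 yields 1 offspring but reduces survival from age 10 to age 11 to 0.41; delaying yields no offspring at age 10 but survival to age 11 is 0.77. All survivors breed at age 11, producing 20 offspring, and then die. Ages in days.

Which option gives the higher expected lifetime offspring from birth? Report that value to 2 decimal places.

breed at age 10: R₀ = 0.80 × (1 + 0.41 × 20) = 0.80 × 9.2000 = 7.3600
delay to age 11: R₀ = 0.80 × (0.77 × 20) = 0.80 × 15.4000 = 12.3200
Higher: delay to age 11 (12.3200).

12.32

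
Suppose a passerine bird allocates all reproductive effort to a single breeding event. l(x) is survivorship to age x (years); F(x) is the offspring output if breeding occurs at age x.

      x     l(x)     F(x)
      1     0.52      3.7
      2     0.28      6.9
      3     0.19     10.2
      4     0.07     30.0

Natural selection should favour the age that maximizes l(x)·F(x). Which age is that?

4

Expected offspring if breeding at age x = l(x) × F(x):
  age 1: 0.52 × 3.7 = 1.924
  age 2: 0.28 × 6.9 = 1.932
  age 3: 0.19 × 10.2 = 1.938
  age 4: 0.07 × 30.0 = 2.100
Maximum at age 4 (2.100).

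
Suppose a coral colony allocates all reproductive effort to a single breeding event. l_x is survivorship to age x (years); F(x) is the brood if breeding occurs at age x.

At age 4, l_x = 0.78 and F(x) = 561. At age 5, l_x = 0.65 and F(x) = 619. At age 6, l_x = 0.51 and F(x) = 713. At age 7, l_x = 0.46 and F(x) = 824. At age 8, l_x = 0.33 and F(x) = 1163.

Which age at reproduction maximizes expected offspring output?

4

Expected offspring if breeding at age x = l_x × F(x):
  age 4: 0.78 × 561 = 437.580
  age 5: 0.65 × 619 = 402.350
  age 6: 0.51 × 713 = 363.630
  age 7: 0.46 × 824 = 379.040
  age 8: 0.33 × 1163 = 383.790
Maximum at age 4 (437.580).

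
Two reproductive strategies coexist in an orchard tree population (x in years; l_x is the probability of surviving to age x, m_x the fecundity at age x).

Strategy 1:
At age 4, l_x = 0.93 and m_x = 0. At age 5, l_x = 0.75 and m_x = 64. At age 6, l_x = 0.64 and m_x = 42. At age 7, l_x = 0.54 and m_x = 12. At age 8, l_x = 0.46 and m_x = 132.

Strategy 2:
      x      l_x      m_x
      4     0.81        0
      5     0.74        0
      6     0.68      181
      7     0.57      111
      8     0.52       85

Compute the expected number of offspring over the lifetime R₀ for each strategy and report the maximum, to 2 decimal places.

230.55

Strategy 1: R₀ = 0.93×0 + 0.75×64 + 0.64×42 + 0.54×12 + 0.46×132 = 142.0800
Strategy 2: R₀ = 0.81×0 + 0.74×0 + 0.68×181 + 0.57×111 + 0.52×85 = 230.5500
Highest R₀: strategy 2 with 230.5500.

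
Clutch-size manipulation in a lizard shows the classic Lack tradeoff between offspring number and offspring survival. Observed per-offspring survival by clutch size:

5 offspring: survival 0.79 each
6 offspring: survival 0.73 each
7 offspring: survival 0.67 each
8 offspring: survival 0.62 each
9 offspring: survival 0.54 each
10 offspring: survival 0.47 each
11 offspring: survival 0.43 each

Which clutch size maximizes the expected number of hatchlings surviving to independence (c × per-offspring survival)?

8

Expected hatchlings surviving to independence = c × s(c):
  c=5: 5 × 0.79 = 3.950
  c=6: 6 × 0.73 = 4.380
  c=7: 7 × 0.67 = 4.690
  c=8: 8 × 0.62 = 4.960
  c=9: 9 × 0.54 = 4.860
  c=10: 10 × 0.47 = 4.700
  c=11: 11 × 0.43 = 4.730
Maximum at c = 8 (4.960 hatchlings surviving to independence).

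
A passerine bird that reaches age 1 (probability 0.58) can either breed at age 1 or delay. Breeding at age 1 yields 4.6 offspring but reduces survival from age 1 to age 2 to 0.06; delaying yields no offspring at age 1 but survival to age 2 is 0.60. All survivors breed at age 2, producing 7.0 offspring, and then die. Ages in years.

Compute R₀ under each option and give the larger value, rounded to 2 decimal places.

breed at age 1: R₀ = 0.58 × (4.6 + 0.06 × 7.0) = 0.58 × 5.0200 = 2.9116
delay to age 2: R₀ = 0.58 × (0.60 × 7.0) = 0.58 × 4.2000 = 2.4360
Higher: breed at age 1 (2.9116).

2.91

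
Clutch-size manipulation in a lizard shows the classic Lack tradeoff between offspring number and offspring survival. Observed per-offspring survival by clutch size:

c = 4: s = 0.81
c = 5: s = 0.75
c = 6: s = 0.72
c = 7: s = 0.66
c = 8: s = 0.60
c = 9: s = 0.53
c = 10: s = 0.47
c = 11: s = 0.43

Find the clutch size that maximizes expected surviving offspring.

8

Expected surviving offspring = c × s(c):
  c=4: 4 × 0.81 = 3.240
  c=5: 5 × 0.75 = 3.750
  c=6: 6 × 0.72 = 4.320
  c=7: 7 × 0.66 = 4.620
  c=8: 8 × 0.60 = 4.800
  c=9: 9 × 0.53 = 4.770
  c=10: 10 × 0.47 = 4.700
  c=11: 11 × 0.43 = 4.730
Maximum at c = 8 (4.800 surviving offspring).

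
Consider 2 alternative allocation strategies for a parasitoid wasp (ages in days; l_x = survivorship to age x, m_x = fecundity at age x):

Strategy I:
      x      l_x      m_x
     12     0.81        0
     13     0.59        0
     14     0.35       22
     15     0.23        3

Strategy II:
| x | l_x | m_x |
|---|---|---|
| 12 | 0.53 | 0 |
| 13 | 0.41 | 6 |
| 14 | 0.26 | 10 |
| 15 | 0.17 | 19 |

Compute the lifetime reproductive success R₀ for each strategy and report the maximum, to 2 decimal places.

8.39

Strategy I: R₀ = 0.81×0 + 0.59×0 + 0.35×22 + 0.23×3 = 8.3900
Strategy II: R₀ = 0.53×0 + 0.41×6 + 0.26×10 + 0.17×19 = 8.2900
Highest R₀: strategy I with 8.3900.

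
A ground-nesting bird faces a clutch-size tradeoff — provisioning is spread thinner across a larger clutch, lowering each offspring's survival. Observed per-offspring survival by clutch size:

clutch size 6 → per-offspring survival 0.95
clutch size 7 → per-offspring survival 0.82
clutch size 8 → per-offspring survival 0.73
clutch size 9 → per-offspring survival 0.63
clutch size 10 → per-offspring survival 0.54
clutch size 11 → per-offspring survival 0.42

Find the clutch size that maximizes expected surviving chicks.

8

Expected surviving chicks = c × s(c):
  c=6: 6 × 0.95 = 5.700
  c=7: 7 × 0.82 = 5.740
  c=8: 8 × 0.73 = 5.840
  c=9: 9 × 0.63 = 5.670
  c=10: 10 × 0.54 = 5.400
  c=11: 11 × 0.42 = 4.620
Maximum at c = 8 (5.840 surviving chicks).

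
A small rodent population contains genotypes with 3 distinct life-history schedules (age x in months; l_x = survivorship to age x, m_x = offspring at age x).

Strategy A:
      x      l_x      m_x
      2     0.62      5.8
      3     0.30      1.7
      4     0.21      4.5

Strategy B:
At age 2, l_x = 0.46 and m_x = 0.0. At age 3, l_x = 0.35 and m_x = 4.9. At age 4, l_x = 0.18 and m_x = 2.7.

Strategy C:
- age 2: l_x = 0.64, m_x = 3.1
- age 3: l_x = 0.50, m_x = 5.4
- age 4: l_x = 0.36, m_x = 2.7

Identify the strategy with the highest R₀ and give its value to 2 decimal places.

5.66

Strategy A: R₀ = 0.62×5.8 + 0.30×1.7 + 0.21×4.5 = 5.0510
Strategy B: R₀ = 0.46×0.0 + 0.35×4.9 + 0.18×2.7 = 2.2010
Strategy C: R₀ = 0.64×3.1 + 0.50×5.4 + 0.36×2.7 = 5.6560
Highest R₀: strategy C with 5.6560.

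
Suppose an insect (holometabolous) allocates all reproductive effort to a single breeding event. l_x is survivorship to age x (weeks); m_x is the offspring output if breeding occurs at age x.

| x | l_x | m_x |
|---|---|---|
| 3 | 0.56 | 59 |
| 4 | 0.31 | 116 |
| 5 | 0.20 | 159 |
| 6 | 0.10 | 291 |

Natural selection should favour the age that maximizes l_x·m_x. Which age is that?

4

Expected offspring if breeding at age x = l_x × m_x:
  age 3: 0.56 × 59 = 33.040
  age 4: 0.31 × 116 = 35.960
  age 5: 0.20 × 159 = 31.800
  age 6: 0.10 × 291 = 29.100
Maximum at age 4 (35.960).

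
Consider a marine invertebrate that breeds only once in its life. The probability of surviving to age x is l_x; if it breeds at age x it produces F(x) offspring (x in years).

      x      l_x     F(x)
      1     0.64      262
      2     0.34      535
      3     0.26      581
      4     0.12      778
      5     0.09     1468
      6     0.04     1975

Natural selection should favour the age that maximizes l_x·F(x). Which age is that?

2

Expected offspring if breeding at age x = l_x × F(x):
  age 1: 0.64 × 262 = 167.680
  age 2: 0.34 × 535 = 181.900
  age 3: 0.26 × 581 = 151.060
  age 4: 0.12 × 778 = 93.360
  age 5: 0.09 × 1468 = 132.120
  age 6: 0.04 × 1975 = 79.000
Maximum at age 2 (181.900).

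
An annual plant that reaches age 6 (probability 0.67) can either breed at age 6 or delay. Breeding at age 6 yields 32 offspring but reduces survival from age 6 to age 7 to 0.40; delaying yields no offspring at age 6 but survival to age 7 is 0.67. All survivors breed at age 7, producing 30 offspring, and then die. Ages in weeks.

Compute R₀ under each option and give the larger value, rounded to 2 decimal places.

breed at age 6: R₀ = 0.67 × (32 + 0.40 × 30) = 0.67 × 44.0000 = 29.4800
delay to age 7: R₀ = 0.67 × (0.67 × 30) = 0.67 × 20.1000 = 13.4670
Higher: breed at age 6 (29.4800).

29.48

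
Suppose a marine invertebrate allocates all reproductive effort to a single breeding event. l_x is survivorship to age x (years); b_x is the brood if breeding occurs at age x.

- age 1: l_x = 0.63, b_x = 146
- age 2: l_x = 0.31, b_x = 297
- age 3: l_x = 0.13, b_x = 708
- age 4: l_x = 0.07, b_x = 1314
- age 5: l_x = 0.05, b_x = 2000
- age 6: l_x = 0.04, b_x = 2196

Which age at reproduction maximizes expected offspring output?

5

Expected offspring if breeding at age x = l_x × b_x:
  age 1: 0.63 × 146 = 91.980
  age 2: 0.31 × 297 = 92.070
  age 3: 0.13 × 708 = 92.040
  age 4: 0.07 × 1314 = 91.980
  age 5: 0.05 × 2000 = 100.000
  age 6: 0.04 × 2196 = 87.840
Maximum at age 5 (100.000).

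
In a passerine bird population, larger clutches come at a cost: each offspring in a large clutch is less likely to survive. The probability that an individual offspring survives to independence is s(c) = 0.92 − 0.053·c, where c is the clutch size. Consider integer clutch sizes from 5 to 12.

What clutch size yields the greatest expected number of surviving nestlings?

Expected surviving nestlings = c × s(c):
  c=5: 5 × 0.655 = 3.275
  c=6: 6 × 0.602 = 3.612
  c=7: 7 × 0.549 = 3.843
  c=8: 8 × 0.496 = 3.968
  c=9: 9 × 0.443 = 3.987
  c=10: 10 × 0.390 = 3.900
  c=11: 11 × 0.337 = 3.707
  c=12: 12 × 0.284 = 3.408
Maximum at c = 9 (3.987 surviving nestlings).

9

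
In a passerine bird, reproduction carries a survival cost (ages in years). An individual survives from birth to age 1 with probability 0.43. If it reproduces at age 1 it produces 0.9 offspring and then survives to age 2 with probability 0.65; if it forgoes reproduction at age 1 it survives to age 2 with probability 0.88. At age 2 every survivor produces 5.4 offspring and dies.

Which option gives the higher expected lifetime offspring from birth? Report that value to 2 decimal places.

breed at age 1: R₀ = 0.43 × (0.9 + 0.65 × 5.4) = 0.43 × 4.4100 = 1.8963
delay to age 2: R₀ = 0.43 × (0.88 × 5.4) = 0.43 × 4.7520 = 2.0434
Higher: delay to age 2 (2.0434).

2.04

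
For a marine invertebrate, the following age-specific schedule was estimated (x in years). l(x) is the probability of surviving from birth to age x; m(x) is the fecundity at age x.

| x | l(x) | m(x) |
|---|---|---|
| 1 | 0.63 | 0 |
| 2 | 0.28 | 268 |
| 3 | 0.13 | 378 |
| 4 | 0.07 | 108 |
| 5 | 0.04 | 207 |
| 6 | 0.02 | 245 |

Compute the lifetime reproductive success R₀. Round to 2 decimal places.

144.92

R₀ = Σ l(x) m(x):
  age 1: 0.63 × 0 = 0.0000
  age 2: 0.28 × 268 = 75.0400
  age 3: 0.13 × 378 = 49.1400
  age 4: 0.07 × 108 = 7.5600
  age 5: 0.04 × 207 = 8.2800
  age 6: 0.02 × 245 = 4.9000
R₀ = 0.0000 + 75.0400 + 49.1400 + 7.5600 + 8.2800 + 4.9000 = 144.9200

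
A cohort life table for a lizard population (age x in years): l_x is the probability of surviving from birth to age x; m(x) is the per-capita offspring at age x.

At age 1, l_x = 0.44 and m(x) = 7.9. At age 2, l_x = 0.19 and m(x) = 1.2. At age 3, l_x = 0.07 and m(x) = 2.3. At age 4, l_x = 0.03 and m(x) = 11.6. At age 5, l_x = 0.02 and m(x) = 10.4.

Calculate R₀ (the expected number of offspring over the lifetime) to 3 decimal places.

R₀ = Σ l_x m(x):
  age 1: 0.44 × 7.9 = 3.4760
  age 2: 0.19 × 1.2 = 0.2280
  age 3: 0.07 × 2.3 = 0.1610
  age 4: 0.03 × 11.6 = 0.3480
  age 5: 0.02 × 10.4 = 0.2080
R₀ = 3.4760 + 0.2280 + 0.1610 + 0.3480 + 0.2080 = 4.4210

4.421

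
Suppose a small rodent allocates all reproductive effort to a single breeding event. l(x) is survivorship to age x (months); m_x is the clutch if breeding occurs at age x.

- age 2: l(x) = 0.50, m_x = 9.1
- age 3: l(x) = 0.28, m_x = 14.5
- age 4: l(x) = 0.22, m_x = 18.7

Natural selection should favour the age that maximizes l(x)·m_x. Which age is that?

Expected offspring if breeding at age x = l(x) × m_x:
  age 2: 0.50 × 9.1 = 4.550
  age 3: 0.28 × 14.5 = 4.060
  age 4: 0.22 × 18.7 = 4.114
Maximum at age 2 (4.550).

2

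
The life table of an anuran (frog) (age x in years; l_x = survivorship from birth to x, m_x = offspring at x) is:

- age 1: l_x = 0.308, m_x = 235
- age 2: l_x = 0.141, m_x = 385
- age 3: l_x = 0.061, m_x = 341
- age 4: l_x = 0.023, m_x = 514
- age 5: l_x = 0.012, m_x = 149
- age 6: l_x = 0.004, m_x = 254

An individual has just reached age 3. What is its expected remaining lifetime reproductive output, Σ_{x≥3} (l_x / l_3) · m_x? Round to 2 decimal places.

580.77

l_3 = 0.061. Conditional survival from age 3 to x is l_x / l_3.
  x=3: (0.061/0.061) × 341 = 341.0000
  x=4: (0.023/0.061) × 514 = 193.8033
  x=5: (0.012/0.061) × 149 = 29.3115
  x=6: (0.004/0.061) × 254 = 16.6557
Sum = 341.0000 + 193.8033 + 29.3115 + 16.6557 = 580.7705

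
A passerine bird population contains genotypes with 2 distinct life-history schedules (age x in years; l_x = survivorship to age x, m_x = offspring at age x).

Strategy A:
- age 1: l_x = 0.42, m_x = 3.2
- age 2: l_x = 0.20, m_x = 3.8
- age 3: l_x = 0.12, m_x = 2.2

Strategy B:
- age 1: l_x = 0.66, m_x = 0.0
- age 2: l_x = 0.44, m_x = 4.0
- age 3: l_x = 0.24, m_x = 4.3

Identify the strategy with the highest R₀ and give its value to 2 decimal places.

Strategy A: R₀ = 0.42×3.2 + 0.20×3.8 + 0.12×2.2 = 2.3680
Strategy B: R₀ = 0.66×0.0 + 0.44×4.0 + 0.24×4.3 = 2.7920
Highest R₀: strategy B with 2.7920.

2.79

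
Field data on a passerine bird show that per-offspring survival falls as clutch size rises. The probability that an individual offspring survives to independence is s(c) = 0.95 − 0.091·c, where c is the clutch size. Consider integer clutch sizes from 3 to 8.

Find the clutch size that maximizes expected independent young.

5

Expected independent young = c × s(c):
  c=3: 3 × 0.677 = 2.031
  c=4: 4 × 0.586 = 2.344
  c=5: 5 × 0.495 = 2.475
  c=6: 6 × 0.404 = 2.424
  c=7: 7 × 0.313 = 2.191
  c=8: 8 × 0.222 = 1.776
Maximum at c = 5 (2.475 independent young).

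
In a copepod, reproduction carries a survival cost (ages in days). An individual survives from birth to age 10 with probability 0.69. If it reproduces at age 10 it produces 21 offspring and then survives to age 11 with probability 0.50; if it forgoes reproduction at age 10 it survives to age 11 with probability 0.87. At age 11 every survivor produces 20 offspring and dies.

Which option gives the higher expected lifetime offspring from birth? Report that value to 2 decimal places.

21.39

breed at age 10: R₀ = 0.69 × (21 + 0.50 × 20) = 0.69 × 31.0000 = 21.3900
delay to age 11: R₀ = 0.69 × (0.87 × 20) = 0.69 × 17.4000 = 12.0060
Higher: breed at age 10 (21.3900).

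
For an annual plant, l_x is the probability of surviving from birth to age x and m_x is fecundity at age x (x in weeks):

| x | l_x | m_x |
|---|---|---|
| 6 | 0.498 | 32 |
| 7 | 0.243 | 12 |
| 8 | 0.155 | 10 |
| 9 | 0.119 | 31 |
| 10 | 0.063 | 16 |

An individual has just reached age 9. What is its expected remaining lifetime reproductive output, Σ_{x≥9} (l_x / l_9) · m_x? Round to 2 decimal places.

39.47

l_9 = 0.119. Conditional survival from age 9 to x is l_x / l_9.
  x=9: (0.119/0.119) × 31 = 31.0000
  x=10: (0.063/0.119) × 16 = 8.4706
Sum = 31.0000 + 8.4706 = 39.4706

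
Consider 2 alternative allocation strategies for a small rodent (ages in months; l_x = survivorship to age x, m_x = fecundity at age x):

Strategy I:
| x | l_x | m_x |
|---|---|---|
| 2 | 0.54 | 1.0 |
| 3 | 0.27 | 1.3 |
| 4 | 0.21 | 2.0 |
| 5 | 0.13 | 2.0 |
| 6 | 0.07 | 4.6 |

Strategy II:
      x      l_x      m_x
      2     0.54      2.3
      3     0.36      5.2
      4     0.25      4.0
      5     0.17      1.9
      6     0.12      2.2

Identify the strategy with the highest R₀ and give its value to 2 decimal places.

4.70

Strategy I: R₀ = 0.54×1.0 + 0.27×1.3 + 0.21×2.0 + 0.13×2.0 + 0.07×4.6 = 1.8930
Strategy II: R₀ = 0.54×2.3 + 0.36×5.2 + 0.25×4.0 + 0.17×1.9 + 0.12×2.2 = 4.7010
Highest R₀: strategy II with 4.7010.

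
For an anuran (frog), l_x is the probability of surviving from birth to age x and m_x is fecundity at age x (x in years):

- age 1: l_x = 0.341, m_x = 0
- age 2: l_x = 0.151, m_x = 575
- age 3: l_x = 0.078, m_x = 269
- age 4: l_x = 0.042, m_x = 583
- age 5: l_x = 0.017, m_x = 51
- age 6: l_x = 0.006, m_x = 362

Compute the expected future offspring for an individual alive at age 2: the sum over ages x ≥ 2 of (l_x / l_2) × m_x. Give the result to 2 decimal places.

896.24

l_2 = 0.151. Conditional survival from age 2 to x is l_x / l_2.
  x=2: (0.151/0.151) × 575 = 575.0000
  x=3: (0.078/0.151) × 269 = 138.9536
  x=4: (0.042/0.151) × 583 = 162.1589
  x=5: (0.017/0.151) × 51 = 5.7417
  x=6: (0.006/0.151) × 362 = 14.3841
Sum = 575.0000 + 138.9536 + 162.1589 + 5.7417 + 14.3841 = 896.2384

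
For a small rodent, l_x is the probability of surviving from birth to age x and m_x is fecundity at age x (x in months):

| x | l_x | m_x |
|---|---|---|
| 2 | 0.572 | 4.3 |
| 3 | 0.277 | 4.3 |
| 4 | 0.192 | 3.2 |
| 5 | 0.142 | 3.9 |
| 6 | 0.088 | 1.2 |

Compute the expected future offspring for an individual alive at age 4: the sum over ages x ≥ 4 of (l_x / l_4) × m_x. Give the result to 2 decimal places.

6.63

l_4 = 0.192. Conditional survival from age 4 to x is l_x / l_4.
  x=4: (0.192/0.192) × 3.2 = 3.2000
  x=5: (0.142/0.192) × 3.9 = 2.8844
  x=6: (0.088/0.192) × 1.2 = 0.5500
Sum = 3.2000 + 2.8844 + 0.5500 = 6.6344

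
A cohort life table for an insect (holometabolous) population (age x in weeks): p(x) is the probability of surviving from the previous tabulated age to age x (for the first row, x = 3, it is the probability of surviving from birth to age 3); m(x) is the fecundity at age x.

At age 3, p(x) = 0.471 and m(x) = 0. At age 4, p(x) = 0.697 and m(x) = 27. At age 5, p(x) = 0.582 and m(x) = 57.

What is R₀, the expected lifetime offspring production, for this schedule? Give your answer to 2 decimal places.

19.75

Survivorship from birth: l_x = p_3·p_4·…·p_x.
  l_3 = 0.47100
  l_4 = 0.32829
  l_5 = 0.19106
R₀ = Σ l_x m(x):
  age 3: 0.47100 × 0 = 0.0000
  age 4: 0.32829 × 27 = 8.8638
  age 5: 0.19106 × 57 = 10.8904
R₀ = 0.0000 + 8.8638 + 10.8904 = 19.7542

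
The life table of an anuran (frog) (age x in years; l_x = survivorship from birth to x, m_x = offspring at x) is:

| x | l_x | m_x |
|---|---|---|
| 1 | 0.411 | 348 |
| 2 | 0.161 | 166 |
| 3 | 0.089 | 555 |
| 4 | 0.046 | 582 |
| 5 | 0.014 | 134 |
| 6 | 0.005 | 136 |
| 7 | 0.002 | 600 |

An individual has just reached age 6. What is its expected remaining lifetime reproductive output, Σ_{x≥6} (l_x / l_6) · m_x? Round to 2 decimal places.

l_6 = 0.005. Conditional survival from age 6 to x is l_x / l_6.
  x=6: (0.005/0.005) × 136 = 136.0000
  x=7: (0.002/0.005) × 600 = 240.0000
Sum = 136.0000 + 240.0000 = 376.0000

376.00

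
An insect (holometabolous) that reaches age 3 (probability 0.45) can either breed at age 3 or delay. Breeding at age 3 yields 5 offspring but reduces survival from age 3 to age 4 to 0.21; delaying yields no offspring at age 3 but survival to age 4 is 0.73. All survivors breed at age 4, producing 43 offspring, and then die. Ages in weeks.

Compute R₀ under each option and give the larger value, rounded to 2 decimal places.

breed at age 3: R₀ = 0.45 × (5 + 0.21 × 43) = 0.45 × 14.0300 = 6.3135
delay to age 4: R₀ = 0.45 × (0.73 × 43) = 0.45 × 31.3900 = 14.1255
Higher: delay to age 4 (14.1255).

14.13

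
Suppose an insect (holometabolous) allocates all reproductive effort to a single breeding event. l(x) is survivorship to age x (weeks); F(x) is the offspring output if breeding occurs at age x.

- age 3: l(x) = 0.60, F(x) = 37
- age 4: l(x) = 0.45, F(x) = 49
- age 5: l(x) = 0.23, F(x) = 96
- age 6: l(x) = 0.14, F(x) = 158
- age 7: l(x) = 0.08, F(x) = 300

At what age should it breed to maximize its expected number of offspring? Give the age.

7

Expected offspring if breeding at age x = l(x) × F(x):
  age 3: 0.60 × 37 = 22.200
  age 4: 0.45 × 49 = 22.050
  age 5: 0.23 × 96 = 22.080
  age 6: 0.14 × 158 = 22.120
  age 7: 0.08 × 300 = 24.000
Maximum at age 7 (24.000).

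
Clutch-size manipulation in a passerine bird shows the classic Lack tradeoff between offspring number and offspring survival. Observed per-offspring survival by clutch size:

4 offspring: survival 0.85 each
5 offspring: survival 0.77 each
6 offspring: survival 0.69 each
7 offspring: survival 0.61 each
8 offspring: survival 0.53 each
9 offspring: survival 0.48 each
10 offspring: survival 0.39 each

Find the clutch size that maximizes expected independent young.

9

Expected independent young = c × s(c):
  c=4: 4 × 0.85 = 3.400
  c=5: 5 × 0.77 = 3.850
  c=6: 6 × 0.69 = 4.140
  c=7: 7 × 0.61 = 4.270
  c=8: 8 × 0.53 = 4.240
  c=9: 9 × 0.48 = 4.320
  c=10: 10 × 0.39 = 3.900
Maximum at c = 9 (4.320 independent young).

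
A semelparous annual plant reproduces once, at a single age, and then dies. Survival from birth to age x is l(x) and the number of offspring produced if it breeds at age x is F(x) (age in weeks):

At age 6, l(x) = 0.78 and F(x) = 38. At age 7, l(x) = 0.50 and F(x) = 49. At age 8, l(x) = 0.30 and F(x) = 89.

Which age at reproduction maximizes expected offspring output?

Expected offspring if breeding at age x = l(x) × F(x):
  age 6: 0.78 × 38 = 29.640
  age 7: 0.50 × 49 = 24.500
  age 8: 0.30 × 89 = 26.700
Maximum at age 6 (29.640).

6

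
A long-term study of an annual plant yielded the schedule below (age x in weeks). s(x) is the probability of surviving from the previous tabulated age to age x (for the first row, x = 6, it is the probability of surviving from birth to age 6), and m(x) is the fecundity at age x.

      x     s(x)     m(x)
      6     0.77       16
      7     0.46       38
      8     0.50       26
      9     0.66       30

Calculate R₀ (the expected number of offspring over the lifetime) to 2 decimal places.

Survivorship from birth: l_x = s_6·s_7·…·s_x.
  l_6 = 0.77000
  l_7 = 0.35420
  l_8 = 0.17710
  l_9 = 0.11689
R₀ = Σ l_x m(x):
  age 6: 0.77000 × 16 = 12.3200
  age 7: 0.35420 × 38 = 13.4596
  age 8: 0.17710 × 26 = 4.6046
  age 9: 0.11689 × 30 = 3.5067
R₀ = 12.3200 + 13.4596 + 4.6046 + 3.5067 = 33.8909

33.89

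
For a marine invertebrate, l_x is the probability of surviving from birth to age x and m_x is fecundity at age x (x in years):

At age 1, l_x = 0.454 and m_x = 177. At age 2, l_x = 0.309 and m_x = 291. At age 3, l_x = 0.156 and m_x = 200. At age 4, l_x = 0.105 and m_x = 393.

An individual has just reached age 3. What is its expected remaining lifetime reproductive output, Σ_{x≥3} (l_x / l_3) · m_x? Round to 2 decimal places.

l_3 = 0.156. Conditional survival from age 3 to x is l_x / l_3.
  x=3: (0.156/0.156) × 200 = 200.0000
  x=4: (0.105/0.156) × 393 = 264.5192
Sum = 200.0000 + 264.5192 = 464.5192

464.52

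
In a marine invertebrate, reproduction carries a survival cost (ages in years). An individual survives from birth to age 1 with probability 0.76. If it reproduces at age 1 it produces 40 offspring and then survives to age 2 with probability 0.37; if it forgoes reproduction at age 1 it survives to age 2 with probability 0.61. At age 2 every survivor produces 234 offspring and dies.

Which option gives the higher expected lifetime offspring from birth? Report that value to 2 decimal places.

breed at age 1: R₀ = 0.76 × (40 + 0.37 × 234) = 0.76 × 126.5800 = 96.2008
delay to age 2: R₀ = 0.76 × (0.61 × 234) = 0.76 × 142.7400 = 108.4824
Higher: delay to age 2 (108.4824).

108.48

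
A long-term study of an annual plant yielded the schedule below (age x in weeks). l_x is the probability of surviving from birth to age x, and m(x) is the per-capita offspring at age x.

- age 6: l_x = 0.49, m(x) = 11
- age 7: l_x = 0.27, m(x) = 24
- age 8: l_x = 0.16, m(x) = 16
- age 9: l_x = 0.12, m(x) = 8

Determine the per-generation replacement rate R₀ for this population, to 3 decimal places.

15.390

R₀ = Σ l_x m(x):
  age 6: 0.49 × 11 = 5.3900
  age 7: 0.27 × 24 = 6.4800
  age 8: 0.16 × 16 = 2.5600
  age 9: 0.12 × 8 = 0.9600
R₀ = 5.3900 + 6.4800 + 2.5600 + 0.9600 = 15.3900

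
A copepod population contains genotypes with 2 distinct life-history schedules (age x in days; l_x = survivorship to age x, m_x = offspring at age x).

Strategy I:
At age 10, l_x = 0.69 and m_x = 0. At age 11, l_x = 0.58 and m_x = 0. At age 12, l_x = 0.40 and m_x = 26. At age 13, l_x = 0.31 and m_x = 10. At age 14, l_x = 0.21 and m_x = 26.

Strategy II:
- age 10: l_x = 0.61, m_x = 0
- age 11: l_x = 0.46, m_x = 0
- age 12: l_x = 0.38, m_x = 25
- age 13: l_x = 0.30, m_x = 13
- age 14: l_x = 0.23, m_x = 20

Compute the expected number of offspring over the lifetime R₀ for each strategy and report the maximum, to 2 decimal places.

Strategy I: R₀ = 0.69×0 + 0.58×0 + 0.40×26 + 0.31×10 + 0.21×26 = 18.9600
Strategy II: R₀ = 0.61×0 + 0.46×0 + 0.38×25 + 0.30×13 + 0.23×20 = 18.0000
Highest R₀: strategy I with 18.9600.

18.96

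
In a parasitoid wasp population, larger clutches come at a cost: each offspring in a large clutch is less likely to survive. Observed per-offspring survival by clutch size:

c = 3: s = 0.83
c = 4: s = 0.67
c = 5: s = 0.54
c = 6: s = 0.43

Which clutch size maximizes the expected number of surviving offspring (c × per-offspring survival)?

5

Expected surviving offspring = c × s(c):
  c=3: 3 × 0.83 = 2.490
  c=4: 4 × 0.67 = 2.680
  c=5: 5 × 0.54 = 2.700
  c=6: 6 × 0.43 = 2.580
Maximum at c = 5 (2.700 surviving offspring).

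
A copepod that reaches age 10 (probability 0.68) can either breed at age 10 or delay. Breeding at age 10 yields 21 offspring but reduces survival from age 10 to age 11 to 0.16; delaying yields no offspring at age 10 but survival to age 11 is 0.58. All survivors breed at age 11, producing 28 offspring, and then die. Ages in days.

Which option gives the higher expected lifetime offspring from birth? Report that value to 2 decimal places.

breed at age 10: R₀ = 0.68 × (21 + 0.16 × 28) = 0.68 × 25.4800 = 17.3264
delay to age 11: R₀ = 0.68 × (0.58 × 28) = 0.68 × 16.2400 = 11.0432
Higher: breed at age 10 (17.3264).

17.33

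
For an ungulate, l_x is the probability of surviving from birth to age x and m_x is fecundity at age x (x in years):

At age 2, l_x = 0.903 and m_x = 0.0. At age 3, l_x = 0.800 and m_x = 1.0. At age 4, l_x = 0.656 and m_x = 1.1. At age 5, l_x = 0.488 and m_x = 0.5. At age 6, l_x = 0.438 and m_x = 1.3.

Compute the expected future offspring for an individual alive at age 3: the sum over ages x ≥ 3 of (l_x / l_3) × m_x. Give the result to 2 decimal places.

2.92

l_3 = 0.800. Conditional survival from age 3 to x is l_x / l_3.
  x=3: (0.800/0.800) × 1.0 = 1.0000
  x=4: (0.656/0.800) × 1.1 = 0.9020
  x=5: (0.488/0.800) × 0.5 = 0.3050
  x=6: (0.438/0.800) × 1.3 = 0.7117
Sum = 1.0000 + 0.9020 + 0.3050 + 0.7117 = 2.9188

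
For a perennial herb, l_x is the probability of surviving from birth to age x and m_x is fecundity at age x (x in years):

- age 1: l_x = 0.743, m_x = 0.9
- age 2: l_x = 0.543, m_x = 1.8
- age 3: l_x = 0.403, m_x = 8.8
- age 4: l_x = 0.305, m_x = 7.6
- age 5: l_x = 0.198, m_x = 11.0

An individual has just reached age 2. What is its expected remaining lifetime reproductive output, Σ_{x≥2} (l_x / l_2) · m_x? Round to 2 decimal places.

l_2 = 0.543. Conditional survival from age 2 to x is l_x / l_2.
  x=2: (0.543/0.543) × 1.8 = 1.8000
  x=3: (0.403/0.543) × 8.8 = 6.5311
  x=4: (0.305/0.543) × 7.6 = 4.2689
  x=5: (0.198/0.543) × 11.0 = 4.0110
Sum = 1.8000 + 6.5311 + 4.2689 + 4.0110 = 16.6110

16.61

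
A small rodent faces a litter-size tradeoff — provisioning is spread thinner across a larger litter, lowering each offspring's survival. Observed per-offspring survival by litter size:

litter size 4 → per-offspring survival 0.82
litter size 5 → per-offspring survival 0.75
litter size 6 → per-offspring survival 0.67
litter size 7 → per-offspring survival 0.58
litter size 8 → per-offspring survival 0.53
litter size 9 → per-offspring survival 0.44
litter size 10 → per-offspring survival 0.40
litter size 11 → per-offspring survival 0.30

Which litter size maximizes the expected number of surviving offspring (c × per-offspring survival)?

8

Expected surviving offspring = c × s(c):
  c=4: 4 × 0.82 = 3.280
  c=5: 5 × 0.75 = 3.750
  c=6: 6 × 0.67 = 4.020
  c=7: 7 × 0.58 = 4.060
  c=8: 8 × 0.53 = 4.240
  c=9: 9 × 0.44 = 3.960
  c=10: 10 × 0.40 = 4.000
  c=11: 11 × 0.30 = 3.300
Maximum at c = 8 (4.240 surviving offspring).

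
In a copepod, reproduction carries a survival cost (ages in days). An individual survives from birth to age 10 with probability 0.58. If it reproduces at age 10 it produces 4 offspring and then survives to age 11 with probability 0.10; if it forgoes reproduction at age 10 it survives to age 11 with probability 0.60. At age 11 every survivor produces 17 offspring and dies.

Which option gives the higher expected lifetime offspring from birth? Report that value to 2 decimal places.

breed at age 10: R₀ = 0.58 × (4 + 0.10 × 17) = 0.58 × 5.7000 = 3.3060
delay to age 11: R₀ = 0.58 × (0.60 × 17) = 0.58 × 10.2000 = 5.9160
Higher: delay to age 11 (5.9160).

5.92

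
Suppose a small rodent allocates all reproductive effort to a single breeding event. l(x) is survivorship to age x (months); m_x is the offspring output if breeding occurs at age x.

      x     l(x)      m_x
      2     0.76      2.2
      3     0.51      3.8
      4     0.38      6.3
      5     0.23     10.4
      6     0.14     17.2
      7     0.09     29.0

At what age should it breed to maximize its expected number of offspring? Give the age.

7

Expected offspring if breeding at age x = l(x) × m_x:
  age 2: 0.76 × 2.2 = 1.672
  age 3: 0.51 × 3.8 = 1.938
  age 4: 0.38 × 6.3 = 2.394
  age 5: 0.23 × 10.4 = 2.392
  age 6: 0.14 × 17.2 = 2.408
  age 7: 0.09 × 29.0 = 2.610
Maximum at age 7 (2.610).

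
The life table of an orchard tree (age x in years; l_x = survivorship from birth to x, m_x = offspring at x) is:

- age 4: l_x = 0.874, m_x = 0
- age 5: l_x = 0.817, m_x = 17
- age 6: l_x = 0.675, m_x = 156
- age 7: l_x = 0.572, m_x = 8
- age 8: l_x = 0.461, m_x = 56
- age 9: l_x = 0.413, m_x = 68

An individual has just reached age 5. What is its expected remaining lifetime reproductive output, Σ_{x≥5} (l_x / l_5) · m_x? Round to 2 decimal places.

217.46

l_5 = 0.817. Conditional survival from age 5 to x is l_x / l_5.
  x=5: (0.817/0.817) × 17 = 17.0000
  x=6: (0.675/0.817) × 156 = 128.8862
  x=7: (0.572/0.817) × 8 = 5.6010
  x=8: (0.461/0.817) × 56 = 31.5985
  x=9: (0.413/0.817) × 68 = 34.3745
Sum = 17.0000 + 128.8862 + 5.6010 + 31.5985 + 34.3745 = 217.4602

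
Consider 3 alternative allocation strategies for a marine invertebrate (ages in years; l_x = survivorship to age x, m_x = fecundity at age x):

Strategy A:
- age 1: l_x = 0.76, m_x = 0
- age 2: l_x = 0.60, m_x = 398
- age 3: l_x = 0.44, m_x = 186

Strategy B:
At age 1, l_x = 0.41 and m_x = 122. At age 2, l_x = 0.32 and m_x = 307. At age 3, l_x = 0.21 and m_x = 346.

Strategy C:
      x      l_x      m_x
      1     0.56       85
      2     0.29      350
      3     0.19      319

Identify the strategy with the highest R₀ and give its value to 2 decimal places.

320.64

Strategy A: R₀ = 0.76×0 + 0.60×398 + 0.44×186 = 320.6400
Strategy B: R₀ = 0.41×122 + 0.32×307 + 0.21×346 = 220.9200
Strategy C: R₀ = 0.56×85 + 0.29×350 + 0.19×319 = 209.7100
Highest R₀: strategy A with 320.6400.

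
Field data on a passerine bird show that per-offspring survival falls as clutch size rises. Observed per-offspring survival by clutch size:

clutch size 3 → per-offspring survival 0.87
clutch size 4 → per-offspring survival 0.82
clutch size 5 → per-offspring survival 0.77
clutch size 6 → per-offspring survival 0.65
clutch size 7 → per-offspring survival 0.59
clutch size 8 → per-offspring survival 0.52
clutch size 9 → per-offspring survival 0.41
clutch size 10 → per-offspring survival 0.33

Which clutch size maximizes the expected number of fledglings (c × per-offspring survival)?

Expected fledglings = c × s(c):
  c=3: 3 × 0.87 = 2.610
  c=4: 4 × 0.82 = 3.280
  c=5: 5 × 0.77 = 3.850
  c=6: 6 × 0.65 = 3.900
  c=7: 7 × 0.59 = 4.130
  c=8: 8 × 0.52 = 4.160
  c=9: 9 × 0.41 = 3.690
  c=10: 10 × 0.33 = 3.300
Maximum at c = 8 (4.160 fledglings).

8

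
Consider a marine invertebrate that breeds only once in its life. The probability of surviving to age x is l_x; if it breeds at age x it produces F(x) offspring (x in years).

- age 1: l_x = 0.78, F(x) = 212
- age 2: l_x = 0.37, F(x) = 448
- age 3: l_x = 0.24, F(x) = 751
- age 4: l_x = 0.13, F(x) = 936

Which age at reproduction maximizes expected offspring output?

3

Expected offspring if breeding at age x = l_x × F(x):
  age 1: 0.78 × 212 = 165.360
  age 2: 0.37 × 448 = 165.760
  age 3: 0.24 × 751 = 180.240
  age 4: 0.13 × 936 = 121.680
Maximum at age 3 (180.240).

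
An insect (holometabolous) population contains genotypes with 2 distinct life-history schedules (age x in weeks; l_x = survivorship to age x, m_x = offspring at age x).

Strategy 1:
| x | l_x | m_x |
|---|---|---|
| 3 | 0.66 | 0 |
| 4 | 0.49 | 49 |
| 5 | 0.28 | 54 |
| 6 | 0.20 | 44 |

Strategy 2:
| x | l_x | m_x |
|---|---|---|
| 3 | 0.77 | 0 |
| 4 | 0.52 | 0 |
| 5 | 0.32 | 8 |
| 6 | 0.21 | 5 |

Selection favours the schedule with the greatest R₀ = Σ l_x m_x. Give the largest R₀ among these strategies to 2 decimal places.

Strategy 1: R₀ = 0.66×0 + 0.49×49 + 0.28×54 + 0.20×44 = 47.9300
Strategy 2: R₀ = 0.77×0 + 0.52×0 + 0.32×8 + 0.21×5 = 3.6100
Highest R₀: strategy 1 with 47.9300.

47.93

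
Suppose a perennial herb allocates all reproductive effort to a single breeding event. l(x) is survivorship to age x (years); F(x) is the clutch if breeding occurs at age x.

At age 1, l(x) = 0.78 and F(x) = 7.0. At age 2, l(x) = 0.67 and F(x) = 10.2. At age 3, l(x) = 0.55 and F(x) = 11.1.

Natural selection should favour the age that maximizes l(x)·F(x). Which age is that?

Expected offspring if breeding at age x = l(x) × F(x):
  age 1: 0.78 × 7.0 = 5.460
  age 2: 0.67 × 10.2 = 6.834
  age 3: 0.55 × 11.1 = 6.105
Maximum at age 2 (6.834).

2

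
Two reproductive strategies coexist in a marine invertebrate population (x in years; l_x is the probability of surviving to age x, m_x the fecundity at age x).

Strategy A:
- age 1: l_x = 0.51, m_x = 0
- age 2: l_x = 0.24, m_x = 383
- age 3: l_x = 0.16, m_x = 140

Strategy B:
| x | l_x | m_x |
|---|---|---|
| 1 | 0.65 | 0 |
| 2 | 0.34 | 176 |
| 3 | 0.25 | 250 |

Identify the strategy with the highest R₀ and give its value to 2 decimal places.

122.34

Strategy A: R₀ = 0.51×0 + 0.24×383 + 0.16×140 = 114.3200
Strategy B: R₀ = 0.65×0 + 0.34×176 + 0.25×250 = 122.3400
Highest R₀: strategy B with 122.3400.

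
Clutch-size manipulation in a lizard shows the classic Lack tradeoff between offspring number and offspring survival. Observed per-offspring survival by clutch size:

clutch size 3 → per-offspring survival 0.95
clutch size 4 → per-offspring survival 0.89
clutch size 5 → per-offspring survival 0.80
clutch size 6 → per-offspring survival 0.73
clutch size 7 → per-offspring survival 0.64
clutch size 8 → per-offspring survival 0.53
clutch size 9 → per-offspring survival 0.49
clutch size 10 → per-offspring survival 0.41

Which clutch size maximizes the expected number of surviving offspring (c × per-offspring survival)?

Expected surviving offspring = c × s(c):
  c=3: 3 × 0.95 = 2.850
  c=4: 4 × 0.89 = 3.560
  c=5: 5 × 0.80 = 4.000
  c=6: 6 × 0.73 = 4.380
  c=7: 7 × 0.64 = 4.480
  c=8: 8 × 0.53 = 4.240
  c=9: 9 × 0.49 = 4.410
  c=10: 10 × 0.41 = 4.100
Maximum at c = 7 (4.480 surviving offspring).

7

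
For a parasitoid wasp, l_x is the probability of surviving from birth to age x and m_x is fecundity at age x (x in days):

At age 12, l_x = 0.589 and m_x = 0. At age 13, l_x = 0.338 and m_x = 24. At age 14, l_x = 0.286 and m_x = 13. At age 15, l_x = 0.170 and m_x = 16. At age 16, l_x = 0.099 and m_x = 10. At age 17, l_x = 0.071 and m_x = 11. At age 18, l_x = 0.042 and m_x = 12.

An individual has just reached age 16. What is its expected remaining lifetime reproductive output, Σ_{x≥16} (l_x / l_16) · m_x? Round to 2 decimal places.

l_16 = 0.099. Conditional survival from age 16 to x is l_x / l_16.
  x=16: (0.099/0.099) × 10 = 10.0000
  x=17: (0.071/0.099) × 11 = 7.8889
  x=18: (0.042/0.099) × 12 = 5.0909
Sum = 10.0000 + 7.8889 + 5.0909 = 22.9798

22.98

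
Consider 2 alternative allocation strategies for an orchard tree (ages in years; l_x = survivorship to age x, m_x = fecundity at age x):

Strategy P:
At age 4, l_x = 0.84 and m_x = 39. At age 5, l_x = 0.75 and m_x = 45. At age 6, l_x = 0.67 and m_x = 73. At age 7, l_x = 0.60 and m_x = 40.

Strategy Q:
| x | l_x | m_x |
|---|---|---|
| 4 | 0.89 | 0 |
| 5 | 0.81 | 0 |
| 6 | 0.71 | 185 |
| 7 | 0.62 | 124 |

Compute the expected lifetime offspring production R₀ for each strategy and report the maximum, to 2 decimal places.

208.23

Strategy P: R₀ = 0.84×39 + 0.75×45 + 0.67×73 + 0.60×40 = 139.4200
Strategy Q: R₀ = 0.89×0 + 0.81×0 + 0.71×185 + 0.62×124 = 208.2300
Highest R₀: strategy Q with 208.2300.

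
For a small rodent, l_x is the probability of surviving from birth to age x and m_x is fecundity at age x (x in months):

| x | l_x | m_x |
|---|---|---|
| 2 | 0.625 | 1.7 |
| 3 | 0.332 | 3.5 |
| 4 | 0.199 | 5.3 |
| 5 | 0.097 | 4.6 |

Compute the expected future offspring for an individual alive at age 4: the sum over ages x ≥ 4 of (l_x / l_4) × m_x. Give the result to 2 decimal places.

l_4 = 0.199. Conditional survival from age 4 to x is l_x / l_4.
  x=4: (0.199/0.199) × 5.3 = 5.3000
  x=5: (0.097/0.199) × 4.6 = 2.2422
Sum = 5.3000 + 2.2422 = 7.5422

7.54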